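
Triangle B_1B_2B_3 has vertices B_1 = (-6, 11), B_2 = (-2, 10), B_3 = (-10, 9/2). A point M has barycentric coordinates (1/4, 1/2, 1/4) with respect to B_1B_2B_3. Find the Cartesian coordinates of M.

(-5, 71/8)

M = (1/4)·B_1 + (1/2)·B_2 + (1/4)·B_3.
x-coordinate: (1/4)·(-6) + (1/2)·(-2) + (1/4)·(-10) = -5.
y-coordinate: (1/4)·11 + (1/2)·10 + (1/4)·(9/2) = 71/8.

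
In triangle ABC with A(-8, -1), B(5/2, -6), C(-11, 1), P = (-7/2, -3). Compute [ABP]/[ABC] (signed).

1/4

[ABC] = ½·((-8)·(-6−1) + (5/2)·(1−(-1)) + (-11)·(-1−(-6))) = ½·(56 + 5 − 55) = 3.
[ABP] = ½·((-8)·(-6−(-3)) + (5/2)·(-3−(-1)) + (-7/2)·(-1−(-6))) = ½·(24 − 5 − 35/2) = 3/4, so the ratio is (3/4)/3 = 1/4.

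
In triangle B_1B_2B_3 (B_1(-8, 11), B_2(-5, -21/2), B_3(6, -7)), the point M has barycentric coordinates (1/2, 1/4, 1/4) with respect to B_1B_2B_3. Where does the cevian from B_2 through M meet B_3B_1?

(-10/3, 5)

Line B_2M meets B_3B_1 where the B_2-coordinate vanishes; zeroing M's B_2-weight and renormalizing leaves B_3, B_1-weights 1/4 : 1/2 → (1/3, 2/3).
So N = (1/3)·B_3 + (2/3)·B_1 = (-10/3, 5).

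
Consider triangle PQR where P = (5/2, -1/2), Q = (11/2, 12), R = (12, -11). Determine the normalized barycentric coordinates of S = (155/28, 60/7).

Signed area of the reference triangle: [PQR] = ½·((5/2)·(12−(-11)) + (11/2)·(-11−(-1/2)) + 12·(-1/2−12)) = ½·(115/2 − 231/4 − 150) = -601/8.
[SQR] = ½·((155/28)·(12−(-11)) + (11/2)·(-11−(60/7)) + 12·(60/7−12)) = ½·(3565/28 − 1507/14 − 288/7) = -601/56, so the P-coordinate is (-601/56)/(-601/8) = 1/7.
[PSR] = ½·((5/2)·(60/7−(-11)) + (155/28)·(-11−(-1/2)) + 12·(-1/2−(60/7))) = ½·(685/14 − 465/8 − 762/7) = -6611/112, so the Q-coordinate is 11/14.
[PQS] = ½·((5/2)·(12−(60/7)) + (11/2)·(60/7−(-1/2)) + (155/28)·(-1/2−12)) = ½·(60/7 + 1397/28 − 3875/56) = -601/112, so the R-coordinate is 1/14.

(1/7, 11/14, 1/14)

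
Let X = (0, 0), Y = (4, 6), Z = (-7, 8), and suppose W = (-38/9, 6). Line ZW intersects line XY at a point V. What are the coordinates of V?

(4/3, 2)

Barycentric coordinates of W with respect to XYZ: (2/9, 1/9, 2/3).
On side XY the Z-coordinate is zero; dropping W's Z-weight 2/3 and renormalizing the remaining 2/9 : 1/9 gives weights 2/3, 1/3 on X, Y.
V = (2/3)·(0, 0) + (1/3)·(4, 6) = (4/3, 2).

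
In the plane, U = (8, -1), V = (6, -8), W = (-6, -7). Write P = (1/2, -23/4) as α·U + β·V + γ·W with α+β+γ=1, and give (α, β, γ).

(1/4, 1/4, 1/2)

Signed area of the reference triangle: [UVW] = ½·(8·(-8−(-7)) + 6·(-7−(-1)) + (-6)·(-1−(-8))) = ½·(-8 − 36 − 42) = -43.
[PVW] = ½·((1/2)·(-8−(-7)) + 6·(-7−(-23/4)) + (-6)·(-23/4−(-8))) = ½·(-1/2 − 15/2 − 27/2) = -43/4, so the U-coordinate is (-43/4)/(-43) = 1/4.
[UPW] = ½·(8·(-23/4−(-7)) + (1/2)·(-7−(-1)) + (-6)·(-1−(-23/4))) = ½·(10 − 3 − 57/2) = -43/4, so the V-coordinate is 1/4.
[UVP] = ½·(8·(-8−(-23/4)) + 6·(-23/4−(-1)) + (1/2)·(-1−(-8))) = ½·(-18 − 57/2 + 7/2) = -43/2, so the W-coordinate is 1/2.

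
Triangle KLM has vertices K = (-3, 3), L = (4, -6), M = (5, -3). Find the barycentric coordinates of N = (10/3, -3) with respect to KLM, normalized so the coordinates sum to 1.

(1/6, 1/3, 1/2)

Signed area of the reference triangle: [KLM] = ½·((-3)·(-6−(-3)) + 4·(-3−3) + 5·(3−(-6))) = ½·(9 − 24 + 45) = 15.
[NLM] = ½·((10/3)·(-6−(-3)) + 4·(-3−(-3)) + 5·(-3−(-6))) = ½·(-10 + 0 + 15) = 5/2, so the K-coordinate is (5/2)/15 = 1/6.
[KNM] = ½·((-3)·(-3−(-3)) + (10/3)·(-3−3) + 5·(3−(-3))) = ½·(0 − 20 + 30) = 5, so the L-coordinate is 1/3.
[KLN] = ½·((-3)·(-6−(-3)) + 4·(-3−3) + (10/3)·(3−(-6))) = ½·(9 − 24 + 30) = 15/2, so the M-coordinate is 1/2.
Check: 1/6 + 1/3 + 1/2 = 1.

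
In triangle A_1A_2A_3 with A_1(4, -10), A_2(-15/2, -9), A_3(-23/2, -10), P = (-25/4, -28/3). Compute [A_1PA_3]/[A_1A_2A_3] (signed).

[A_1A_2A_3] = ½·(4·(-9−(-10)) + (-15/2)·(-10−(-10)) + (-23/2)·(-10−(-9))) = ½·(4 + 0 + 23/2) = 31/4.
[A_1PA_3] = ½·(4·(-28/3−(-10)) + (-25/4)·(-10−(-10)) + (-23/2)·(-10−(-28/3))) = ½·(8/3 + 0 + 23/3) = 31/6, so the ratio is (31/6)/(31/4) = 2/3.

2/3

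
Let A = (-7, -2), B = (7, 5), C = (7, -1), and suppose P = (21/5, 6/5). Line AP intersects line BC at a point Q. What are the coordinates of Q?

(7, 2)

Barycentric coordinates of P with respect to ABC: (1/5, 2/5, 2/5).
On side BC the A-coordinate is zero; dropping P's A-weight 1/5 and renormalizing the remaining 2/5 : 2/5 gives weights 1/2, 1/2 on B, C.
Q = (1/2)·(7, 5) + (1/2)·(7, -1) = (7, 2).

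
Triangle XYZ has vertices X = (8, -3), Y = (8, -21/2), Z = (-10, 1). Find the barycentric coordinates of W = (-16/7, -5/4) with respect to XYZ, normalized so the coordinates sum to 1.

Signed area of the reference triangle: [XYZ] = ½·(8·(-21/2−1) + 8·(1−(-3)) + (-10)·(-3−(-21/2))) = ½·(-92 + 32 − 75) = -135/2.
[WYZ] = ½·((-16/7)·(-21/2−1) + 8·(1−(-5/4)) + (-10)·(-5/4−(-21/2))) = ½·(184/7 + 18 − 185/2) = -675/28, so the X-coordinate is (-675/28)/(-135/2) = 5/14.
[XWZ] = ½·(8·(-5/4−1) + (-16/7)·(1−(-3)) + (-10)·(-3−(-5/4))) = ½·(-18 − 64/7 + 35/2) = -135/28, so the Y-coordinate is 1/14.
[XYW] = ½·(8·(-21/2−(-5/4)) + 8·(-5/4−(-3)) + (-16/7)·(-3−(-21/2))) = ½·(-74 + 14 − 120/7) = -270/7, so the Z-coordinate is 4/7.
Check: 5/14 + 1/14 + 4/7 = 1.

(5/14, 1/14, 4/7)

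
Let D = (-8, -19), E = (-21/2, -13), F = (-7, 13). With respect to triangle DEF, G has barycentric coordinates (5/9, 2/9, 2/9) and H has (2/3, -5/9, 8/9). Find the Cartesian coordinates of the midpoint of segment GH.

(-253/36, -20/9)

Barycentric coordinates of the midpoint are the average: (11/18, -1/6, 5/9).
Converting: (11/18)·D + (-1/6)·E + (5/9)·F = (-253/36, -20/9).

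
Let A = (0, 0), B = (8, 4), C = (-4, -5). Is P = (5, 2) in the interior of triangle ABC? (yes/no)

yes

Barycentric coordinates of P: (1/8, 17/24, 1/6).
The three coordinates are positive, positive, positive; a point is interior exactly when all three are positive.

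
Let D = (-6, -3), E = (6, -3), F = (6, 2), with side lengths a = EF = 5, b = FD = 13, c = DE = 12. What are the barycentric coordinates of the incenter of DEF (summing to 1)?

The incenter has barycentric coordinates proportional to the opposite side lengths: (5 : 13 : 12).
Normalizing by 5+13+12 = 30 gives (1/6, 13/30, 2/5).

(1/6, 13/30, 2/5)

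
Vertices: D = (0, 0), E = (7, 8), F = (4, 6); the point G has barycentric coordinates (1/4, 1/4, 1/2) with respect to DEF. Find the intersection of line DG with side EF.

(5, 20/3)

Line DG meets EF where the D-coordinate vanishes; zeroing G's D-weight and renormalizing leaves E, F-weights 1/4 : 1/2 → (1/3, 2/3).
So H = (1/3)·E + (2/3)·F = (5, 20/3).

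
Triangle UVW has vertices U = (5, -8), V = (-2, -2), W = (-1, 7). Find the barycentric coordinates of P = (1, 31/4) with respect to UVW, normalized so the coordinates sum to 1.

(1/4, -1/2, 5/4)

Signed area of the reference triangle: [UVW] = ½·(5·(-2−7) + (-2)·(7−(-8)) + (-1)·(-8−(-2))) = ½·(-45 − 30 + 6) = -69/2.
[PVW] = ½·(1·(-2−7) + (-2)·(7−(31/4)) + (-1)·(31/4−(-2))) = ½·(-9 + 3/2 − 39/4) = -69/8, so the U-coordinate is (-69/8)/(-69/2) = 1/4.
[UPW] = ½·(5·(31/4−7) + 1·(7−(-8)) + (-1)·(-8−(31/4))) = ½·(15/4 + 15 + 63/4) = 69/4, so the V-coordinate is -1/2.
[UVP] = ½·(5·(-2−(31/4)) + (-2)·(31/4−(-8)) + 1·(-8−(-2))) = ½·(-195/4 − 63/2 − 6) = -345/8, so the W-coordinate is 5/4.
Check: 1/4 − 1/2 + 5/4 = 1.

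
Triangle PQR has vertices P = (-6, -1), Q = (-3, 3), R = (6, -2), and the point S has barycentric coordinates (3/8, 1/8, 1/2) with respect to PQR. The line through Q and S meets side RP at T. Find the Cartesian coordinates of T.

(6/7, -11/7)

Line QS meets RP where the Q-coordinate vanishes; zeroing S's Q-weight and renormalizing leaves R, P-weights 1/2 : 3/8 → (4/7, 3/7).
So T = (4/7)·R + (3/7)·P = (6/7, -11/7).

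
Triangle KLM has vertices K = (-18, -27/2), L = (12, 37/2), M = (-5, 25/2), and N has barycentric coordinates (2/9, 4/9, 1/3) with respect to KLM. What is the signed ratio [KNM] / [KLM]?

The signed ratio [KNM]/[KLM] equals the barycentric coordinate of N at vertex L, which is 4/9.

4/9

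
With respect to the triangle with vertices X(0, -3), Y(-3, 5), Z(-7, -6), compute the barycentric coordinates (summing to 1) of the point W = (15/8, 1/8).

Signed area of the reference triangle: [XYZ] = ½·(0·(5−(-6)) + (-3)·(-6−(-3)) + (-7)·(-3−5)) = ½·(0 + 9 + 56) = 65/2.
[WYZ] = ½·((15/8)·(5−(-6)) + (-3)·(-6−(1/8)) + (-7)·(1/8−5)) = ½·(165/8 + 147/8 + 273/8) = 585/16, so the X-coordinate is (585/16)/(65/2) = 9/8.
[XWZ] = ½·(0·(1/8−(-6)) + (15/8)·(-6−(-3)) + (-7)·(-3−(1/8))) = ½·(0 − 45/8 + 175/8) = 65/8, so the Y-coordinate is 1/4.
[XYW] = ½·(0·(5−(1/8)) + (-3)·(1/8−(-3)) + (15/8)·(-3−5)) = ½·(0 − 75/8 − 15) = -195/16, so the Z-coordinate is -3/8.

(9/8, 1/4, -3/8)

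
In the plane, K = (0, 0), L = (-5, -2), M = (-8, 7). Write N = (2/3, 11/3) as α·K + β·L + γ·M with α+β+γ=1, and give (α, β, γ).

Signed area of the reference triangle: [KLM] = ½·(0·(-2−7) + (-5)·(7−0) + (-8)·(0−(-2))) = ½·(0 − 35 − 16) = -51/2.
[NLM] = ½·((2/3)·(-2−7) + (-5)·(7−(11/3)) + (-8)·(11/3−(-2))) = ½·(-6 − 50/3 − 136/3) = -34, so the K-coordinate is (-34)/(-51/2) = 4/3.
[KNM] = ½·(0·(11/3−7) + (2/3)·(7−0) + (-8)·(0−(11/3))) = ½·(0 + 14/3 + 88/3) = 17, so the L-coordinate is -2/3.
[KLN] = ½·(0·(-2−(11/3)) + (-5)·(11/3−0) + (2/3)·(0−(-2))) = ½·(0 − 55/3 + 4/3) = -17/2, so the M-coordinate is 1/3.
Check: 4/3 − 2/3 + 1/3 = 1.

(4/3, -2/3, 1/3)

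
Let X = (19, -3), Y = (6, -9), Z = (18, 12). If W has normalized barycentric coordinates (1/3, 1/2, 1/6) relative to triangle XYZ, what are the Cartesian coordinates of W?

(37/3, -7/2)

W = (1/3)·X + (1/2)·Y + (1/6)·Z.
x-coordinate: (1/3)·19 + (1/2)·6 + (1/6)·18 = 37/3.
y-coordinate: (1/3)·(-3) + (1/2)·(-9) + (1/6)·12 = -7/2.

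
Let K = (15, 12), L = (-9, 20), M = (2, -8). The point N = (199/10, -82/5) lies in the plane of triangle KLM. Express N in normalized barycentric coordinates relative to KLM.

(7/10, -4/5, 11/10)

Signed area of the reference triangle: [KLM] = ½·(15·(20−(-8)) + (-9)·(-8−12) + 2·(12−20)) = ½·(420 + 180 − 16) = 292.
[NLM] = ½·((199/10)·(20−(-8)) + (-9)·(-8−(-82/5)) + 2·(-82/5−20)) = ½·(2786/5 − 378/5 − 364/5) = 1022/5, so the K-coordinate is (1022/5)/292 = 7/10.
[KNM] = ½·(15·(-82/5−(-8)) + (199/10)·(-8−12) + 2·(12−(-82/5))) = ½·(-126 − 398 + 284/5) = -1168/5, so the L-coordinate is -4/5.
[KLN] = ½·(15·(20−(-82/5)) + (-9)·(-82/5−12) + (199/10)·(12−20)) = ½·(546 + 1278/5 − 796/5) = 1606/5, so the M-coordinate is 11/10.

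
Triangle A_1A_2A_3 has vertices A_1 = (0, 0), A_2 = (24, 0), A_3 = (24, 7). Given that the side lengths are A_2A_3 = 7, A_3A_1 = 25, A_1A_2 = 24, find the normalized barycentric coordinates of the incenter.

The incenter has barycentric coordinates proportional to the opposite side lengths: (7 : 25 : 24).
Normalizing by 7+25+24 = 56 gives (1/8, 25/56, 3/7).

(1/8, 25/56, 3/7)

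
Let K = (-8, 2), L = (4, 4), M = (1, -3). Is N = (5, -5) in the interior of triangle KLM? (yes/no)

Barycentric coordinates of N: (-17/39, 1/39, 55/39).
The three coordinates are negative, positive, positive; a point is interior exactly when all three are positive.

no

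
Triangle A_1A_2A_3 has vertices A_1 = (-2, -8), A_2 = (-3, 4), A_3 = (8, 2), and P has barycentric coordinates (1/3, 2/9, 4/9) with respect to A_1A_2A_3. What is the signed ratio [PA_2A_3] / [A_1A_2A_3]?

1/3

The signed ratio [PA_2A_3]/[A_1A_2A_3] equals the barycentric coordinate of P at vertex A_1, which is 1/3.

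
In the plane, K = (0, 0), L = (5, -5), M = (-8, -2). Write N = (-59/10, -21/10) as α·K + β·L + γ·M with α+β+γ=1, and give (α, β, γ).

Signed area of the reference triangle: [KLM] = ½·(0·(-5−(-2)) + 5·(-2−0) + (-8)·(0−(-5))) = ½·(0 − 10 − 40) = -25.
[NLM] = ½·((-59/10)·(-5−(-2)) + 5·(-2−(-21/10)) + (-8)·(-21/10−(-5))) = ½·(177/10 + 1/2 − 116/5) = -5/2, so the K-coordinate is (-5/2)/(-25) = 1/10.
[KNM] = ½·(0·(-21/10−(-2)) + (-59/10)·(-2−0) + (-8)·(0−(-21/10))) = ½·(0 + 59/5 − 84/5) = -5/2, so the L-coordinate is 1/10.
[KLN] = ½·(0·(-5−(-21/10)) + 5·(-21/10−0) + (-59/10)·(0−(-5))) = ½·(0 − 21/2 − 59/2) = -20, so the M-coordinate is 4/5.
Check: 1/10 + 1/10 + 4/5 = 1.

(1/10, 1/10, 4/5)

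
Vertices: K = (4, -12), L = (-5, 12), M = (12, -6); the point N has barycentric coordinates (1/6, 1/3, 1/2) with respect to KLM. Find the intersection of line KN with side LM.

(26/5, 6/5)

Line KN meets LM where the K-coordinate vanishes; zeroing N's K-weight and renormalizing leaves L, M-weights 1/3 : 1/2 → (2/5, 3/5).
So J = (2/5)·L + (3/5)·M = (26/5, 6/5).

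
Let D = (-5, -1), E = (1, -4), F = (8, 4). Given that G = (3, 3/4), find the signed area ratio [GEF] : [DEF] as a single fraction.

1/4

[DEF] = ½·((-5)·(-4−4) + 1·(4−(-1)) + 8·(-1−(-4))) = ½·(40 + 5 + 24) = 69/2.
[GEF] = ½·(3·(-4−4) + 1·(4−(3/4)) + 8·(3/4−(-4))) = ½·(-24 + 13/4 + 38) = 69/8, so the ratio is (69/8)/(69/2) = 1/4.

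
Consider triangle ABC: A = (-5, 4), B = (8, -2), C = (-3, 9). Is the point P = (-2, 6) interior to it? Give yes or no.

Barycentric coordinates of P: (2/7, 1/7, 4/7).
The three coordinates are positive, positive, positive; a point is interior exactly when all three are positive.

yes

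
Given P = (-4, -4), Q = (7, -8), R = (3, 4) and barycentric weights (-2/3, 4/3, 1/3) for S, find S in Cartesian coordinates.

S = (-2/3)·P + (4/3)·Q + (1/3)·R.
x-coordinate: (-2/3)·(-4) + (4/3)·7 + (1/3)·3 = 13.
y-coordinate: (-2/3)·(-4) + (4/3)·(-8) + (1/3)·4 = -20/3.

(13, -20/3)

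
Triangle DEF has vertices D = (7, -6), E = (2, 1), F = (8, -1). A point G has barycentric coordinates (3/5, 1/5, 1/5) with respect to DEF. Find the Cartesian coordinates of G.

(31/5, -18/5)

G = (3/5)·D + (1/5)·E + (1/5)·F.
x-coordinate: (3/5)·7 + (1/5)·2 + (1/5)·8 = 31/5.
y-coordinate: (3/5)·(-6) + (1/5)·1 + (1/5)·(-1) = -18/5.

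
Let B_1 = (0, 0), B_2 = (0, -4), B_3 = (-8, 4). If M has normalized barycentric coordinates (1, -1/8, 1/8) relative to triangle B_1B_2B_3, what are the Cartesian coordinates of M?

(-1, 1)

M = 1·B_1 + (-1/8)·B_2 + (1/8)·B_3.
x-coordinate: 1·0 + (-1/8)·0 + (1/8)·(-8) = -1.
y-coordinate: 1·0 + (-1/8)·(-4) + (1/8)·4 = 1.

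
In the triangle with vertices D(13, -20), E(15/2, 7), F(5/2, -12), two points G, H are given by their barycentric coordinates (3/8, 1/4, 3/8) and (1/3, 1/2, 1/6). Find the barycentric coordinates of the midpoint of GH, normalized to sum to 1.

Since both coordinate triples sum to 1, the midpoint's barycentrics are the componentwise average.
(3/8+1/3)/2 = 17/48; similarly 3/8 and 13/48.

(17/48, 3/8, 13/48)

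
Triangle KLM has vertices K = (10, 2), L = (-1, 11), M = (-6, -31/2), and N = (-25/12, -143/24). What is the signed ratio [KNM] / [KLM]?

1/4

[KLM] = ½·(10·(11−(-31/2)) + (-1)·(-31/2−2) + (-6)·(2−11)) = ½·(265 + 35/2 + 54) = 673/4.
[KNM] = ½·(10·(-143/24−(-31/2)) + (-25/12)·(-31/2−2) + (-6)·(2−(-143/24))) = ½·(1145/12 + 875/24 − 191/4) = 673/16, so the ratio is (673/16)/(673/4) = 1/4.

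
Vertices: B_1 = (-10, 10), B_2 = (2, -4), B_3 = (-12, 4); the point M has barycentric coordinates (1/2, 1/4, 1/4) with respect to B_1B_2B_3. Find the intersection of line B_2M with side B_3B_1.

(-32/3, 8)

Line B_2M meets B_3B_1 where the B_2-coordinate vanishes; zeroing M's B_2-weight and renormalizing leaves B_3, B_1-weights 1/4 : 1/2 → (1/3, 2/3).
So N = (1/3)·B_3 + (2/3)·B_1 = (-32/3, 8).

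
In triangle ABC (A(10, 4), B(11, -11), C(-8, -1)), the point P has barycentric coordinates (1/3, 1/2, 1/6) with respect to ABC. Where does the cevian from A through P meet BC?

Line AP meets BC where the A-coordinate vanishes; zeroing P's A-weight and renormalizing leaves B, C-weights 1/2 : 1/6 → (3/4, 1/4).
So Q = (3/4)·B + (1/4)·C = (25/4, -17/2).

(25/4, -17/2)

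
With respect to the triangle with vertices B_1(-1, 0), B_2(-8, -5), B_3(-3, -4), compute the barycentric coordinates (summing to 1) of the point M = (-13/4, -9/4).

Signed area of the reference triangle: [B_1B_2B_3] = ½·((-1)·(-5−(-4)) + (-8)·(-4−0) + (-3)·(0−(-5))) = ½·(1 + 32 − 15) = 9.
[MB_2B_3] = ½·((-13/4)·(-5−(-4)) + (-8)·(-4−(-9/4)) + (-3)·(-9/4−(-5))) = ½·(13/4 + 14 − 33/4) = 9/2, so the B_1-coordinate is (9/2)/9 = 1/2.
[B_1MB_3] = ½·((-1)·(-9/4−(-4)) + (-13/4)·(-4−0) + (-3)·(0−(-9/4))) = ½·(-7/4 + 13 − 27/4) = 9/4, so the B_2-coordinate is 1/4.
[B_1B_2M] = ½·((-1)·(-5−(-9/4)) + (-8)·(-9/4−0) + (-13/4)·(0−(-5))) = ½·(11/4 + 18 − 65/4) = 9/4, so the B_3-coordinate is 1/4.

(1/2, 1/4, 1/4)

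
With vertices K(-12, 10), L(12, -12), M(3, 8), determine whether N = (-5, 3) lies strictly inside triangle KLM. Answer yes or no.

Barycentric coordinates of N: (205/282, 91/282, -7/141).
The three coordinates are positive, positive, negative; a point is interior exactly when all three are positive.

no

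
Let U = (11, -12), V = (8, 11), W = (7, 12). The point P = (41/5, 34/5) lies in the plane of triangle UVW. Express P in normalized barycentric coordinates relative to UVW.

Signed area of the reference triangle: [UVW] = ½·(11·(11−12) + 8·(12−(-12)) + 7·(-12−11)) = ½·(-11 + 192 − 161) = 10.
[PVW] = ½·((41/5)·(11−12) + 8·(12−(34/5)) + 7·(34/5−11)) = ½·(-41/5 + 208/5 − 147/5) = 2, so the U-coordinate is 2/10 = 1/5.
[UPW] = ½·(11·(34/5−12) + (41/5)·(12−(-12)) + 7·(-12−(34/5))) = ½·(-286/5 + 984/5 − 658/5) = 4, so the V-coordinate is 2/5.
[UVP] = ½·(11·(11−(34/5)) + 8·(34/5−(-12)) + (41/5)·(-12−11)) = ½·(231/5 + 752/5 − 943/5) = 4, so the W-coordinate is 2/5.
Check: 1/5 + 2/5 + 2/5 = 1.

(1/5, 2/5, 2/5)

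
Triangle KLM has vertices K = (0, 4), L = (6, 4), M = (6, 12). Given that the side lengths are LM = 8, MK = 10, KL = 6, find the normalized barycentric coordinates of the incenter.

(1/3, 5/12, 1/4)

The incenter has barycentric coordinates proportional to the opposite side lengths: (8 : 10 : 6).
Normalizing by 8+10+6 = 24 gives (1/3, 5/12, 1/4).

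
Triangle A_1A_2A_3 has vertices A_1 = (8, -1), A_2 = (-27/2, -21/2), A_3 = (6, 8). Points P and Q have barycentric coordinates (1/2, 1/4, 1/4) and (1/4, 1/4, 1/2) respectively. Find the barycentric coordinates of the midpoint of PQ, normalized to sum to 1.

Since both coordinate triples sum to 1, the midpoint's barycentrics are the componentwise average.
(1/2+1/4)/2 = 3/8; similarly 1/4 and 3/8.

(3/8, 1/4, 3/8)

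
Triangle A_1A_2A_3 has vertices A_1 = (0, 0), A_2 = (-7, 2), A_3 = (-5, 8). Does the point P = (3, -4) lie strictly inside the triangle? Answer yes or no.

Barycentric coordinates of P: (36/23, -2/23, -11/23).
The three coordinates are positive, negative, negative; a point is interior exactly when all three are positive.

no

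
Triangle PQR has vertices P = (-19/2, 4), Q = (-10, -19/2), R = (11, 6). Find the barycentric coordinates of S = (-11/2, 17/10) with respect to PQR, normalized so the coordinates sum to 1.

(3/5, 1/5, 1/5)

Signed area of the reference triangle: [PQR] = ½·((-19/2)·(-19/2−6) + (-10)·(6−4) + 11·(4−(-19/2))) = ½·(589/4 − 20 + 297/2) = 1103/8.
[SQR] = ½·((-11/2)·(-19/2−6) + (-10)·(6−(17/10)) + 11·(17/10−(-19/2))) = ½·(341/4 − 43 + 616/5) = 3309/40, so the P-coordinate is (3309/40)/(1103/8) = 3/5.
[PSR] = ½·((-19/2)·(17/10−6) + (-11/2)·(6−4) + 11·(4−(17/10))) = ½·(817/20 − 11 + 253/10) = 1103/40, so the Q-coordinate is 1/5.
[PQS] = ½·((-19/2)·(-19/2−(17/10)) + (-10)·(17/10−4) + (-11/2)·(4−(-19/2))) = ½·(532/5 + 23 − 297/4) = 1103/40, so the R-coordinate is 1/5.
Check: 3/5 + 1/5 + 1/5 = 1.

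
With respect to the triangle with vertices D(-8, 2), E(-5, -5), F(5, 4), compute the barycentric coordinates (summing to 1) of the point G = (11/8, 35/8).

(3/8, -1/8, 3/4)

Signed area of the reference triangle: [DEF] = ½·((-8)·(-5−4) + (-5)·(4−2) + 5·(2−(-5))) = ½·(72 − 10 + 35) = 97/2.
[GEF] = ½·((11/8)·(-5−4) + (-5)·(4−(35/8)) + 5·(35/8−(-5))) = ½·(-99/8 + 15/8 + 375/8) = 291/16, so the D-coordinate is (291/16)/(97/2) = 3/8.
[DGF] = ½·((-8)·(35/8−4) + (11/8)·(4−2) + 5·(2−(35/8))) = ½·(-3 + 11/4 − 95/8) = -97/16, so the E-coordinate is -1/8.
[DEG] = ½·((-8)·(-5−(35/8)) + (-5)·(35/8−2) + (11/8)·(2−(-5))) = ½·(75 − 95/8 + 77/8) = 291/8, so the F-coordinate is 3/4.
Check: 3/8 − 1/8 + 3/4 = 1.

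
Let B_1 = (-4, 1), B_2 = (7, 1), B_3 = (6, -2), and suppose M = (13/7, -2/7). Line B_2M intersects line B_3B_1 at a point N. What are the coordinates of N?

Barycentric coordinates of M with respect to B_1B_2B_3: (3/7, 1/7, 3/7).
On side B_3B_1 the B_2-coordinate is zero; dropping M's B_2-weight 1/7 and renormalizing the remaining 3/7 : 3/7 gives weights 1/2, 1/2 on B_3, B_1.
N = (1/2)·(6, -2) + (1/2)·(-4, 1) = (1, -1/2).

(1, -1/2)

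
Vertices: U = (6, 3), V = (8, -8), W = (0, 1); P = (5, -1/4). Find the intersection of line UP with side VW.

Barycentric coordinates of P with respect to UVW: (1/2, 1/4, 1/4).
On side VW the U-coordinate is zero; dropping P's U-weight 1/2 and renormalizing the remaining 1/4 : 1/4 gives weights 1/2, 1/2 on V, W.
Q = (1/2)·(8, -8) + (1/2)·(0, 1) = (4, -7/2).

(4, -7/2)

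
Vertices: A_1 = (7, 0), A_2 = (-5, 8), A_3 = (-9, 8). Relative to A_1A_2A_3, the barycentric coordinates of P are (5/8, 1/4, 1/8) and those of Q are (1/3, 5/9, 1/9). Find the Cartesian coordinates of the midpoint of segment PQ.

Barycentric coordinates of the midpoint are the average: (23/48, 29/72, 17/144).
Converting: (23/48)·A_1 + (29/72)·A_2 + (17/144)·A_3 = (5/18, 25/6).

(5/18, 25/6)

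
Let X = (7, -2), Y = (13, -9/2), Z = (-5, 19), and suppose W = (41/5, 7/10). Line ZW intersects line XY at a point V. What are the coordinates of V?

Barycentric coordinates of W with respect to XYZ: (1/5, 3/5, 1/5).
On side XY the Z-coordinate is zero; dropping W's Z-weight 1/5 and renormalizing the remaining 1/5 : 3/5 gives weights 1/4, 3/4 on X, Y.
V = (1/4)·(7, -2) + (3/4)·(13, -9/2) = (23/2, -31/8).

(23/2, -31/8)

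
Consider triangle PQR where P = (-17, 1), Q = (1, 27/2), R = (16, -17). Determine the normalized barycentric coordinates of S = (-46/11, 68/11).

(4/11, 6/11, 1/11)

Signed area of the reference triangle: [PQR] = ½·((-17)·(27/2−(-17)) + 1·(-17−1) + 16·(1−(27/2))) = ½·(-1037/2 − 18 − 200) = -1473/4.
[SQR] = ½·((-46/11)·(27/2−(-17)) + 1·(-17−(68/11)) + 16·(68/11−(27/2))) = ½·(-1403/11 − 255/11 − 1288/11) = -1473/11, so the P-coordinate is (-1473/11)/(-1473/4) = 4/11.
[PSR] = ½·((-17)·(68/11−(-17)) + (-46/11)·(-17−1) + 16·(1−(68/11))) = ½·(-4335/11 + 828/11 − 912/11) = -4419/22, so the Q-coordinate is 6/11.
[PQS] = ½·((-17)·(27/2−(68/11)) + 1·(68/11−1) + (-46/11)·(1−(27/2))) = ½·(-2737/22 + 57/11 + 575/11) = -1473/44, so the R-coordinate is 1/11.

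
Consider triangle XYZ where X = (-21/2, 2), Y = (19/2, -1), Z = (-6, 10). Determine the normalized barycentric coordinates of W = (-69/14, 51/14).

(1/2, 3/14, 2/7)

Signed area of the reference triangle: [XYZ] = ½·((-21/2)·(-1−10) + (19/2)·(10−2) + (-6)·(2−(-1))) = ½·(231/2 + 76 − 18) = 347/4.
[WYZ] = ½·((-69/14)·(-1−10) + (19/2)·(10−(51/14)) + (-6)·(51/14−(-1))) = ½·(759/14 + 1691/28 − 195/7) = 347/8, so the X-coordinate is (347/8)/(347/4) = 1/2.
[XWZ] = ½·((-21/2)·(51/14−10) + (-69/14)·(10−2) + (-6)·(2−(51/14))) = ½·(267/4 − 276/7 + 69/7) = 1041/56, so the Y-coordinate is 3/14.
[XYW] = ½·((-21/2)·(-1−(51/14)) + (19/2)·(51/14−2) + (-69/14)·(2−(-1))) = ½·(195/4 + 437/28 − 207/14) = 347/14, so the Z-coordinate is 2/7.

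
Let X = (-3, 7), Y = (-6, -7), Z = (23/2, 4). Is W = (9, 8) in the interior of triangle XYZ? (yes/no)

no

Barycentric coordinates of W: (195/424, -101/424, 165/212).
The three coordinates are positive, negative, positive; a point is interior exactly when all three are positive.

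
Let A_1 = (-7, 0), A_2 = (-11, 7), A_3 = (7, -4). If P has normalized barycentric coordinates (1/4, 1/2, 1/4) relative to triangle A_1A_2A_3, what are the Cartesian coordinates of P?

P = (1/4)·A_1 + (1/2)·A_2 + (1/4)·A_3.
x-coordinate: (1/4)·(-7) + (1/2)·(-11) + (1/4)·7 = -11/2.
y-coordinate: (1/4)·0 + (1/2)·7 + (1/4)·(-4) = 5/2.

(-11/2, 5/2)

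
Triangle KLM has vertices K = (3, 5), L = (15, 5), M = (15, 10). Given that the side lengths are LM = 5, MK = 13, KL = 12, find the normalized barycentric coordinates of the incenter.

(1/6, 13/30, 2/5)

The incenter has barycentric coordinates proportional to the opposite side lengths: (5 : 13 : 12).
Normalizing by 5+13+12 = 30 gives (1/6, 13/30, 2/5).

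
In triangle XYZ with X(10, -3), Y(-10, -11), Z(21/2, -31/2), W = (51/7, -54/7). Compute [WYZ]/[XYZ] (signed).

[XYZ] = ½·(10·(-11−(-31/2)) + (-10)·(-31/2−(-3)) + (21/2)·(-3−(-11))) = ½·(45 + 125 + 84) = 127.
[WYZ] = ½·((51/7)·(-11−(-31/2)) + (-10)·(-31/2−(-54/7)) + (21/2)·(-54/7−(-11))) = ½·(459/14 + 545/7 + 69/2) = 508/7, so the ratio is (508/7)/127 = 4/7.

4/7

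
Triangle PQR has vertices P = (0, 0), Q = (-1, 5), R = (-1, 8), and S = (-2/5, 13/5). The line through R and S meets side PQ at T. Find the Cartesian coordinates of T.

(-1/4, 5/4)

Barycentric coordinates of S with respect to PQR: (3/5, 1/5, 1/5).
On side PQ the R-coordinate is zero; dropping S's R-weight 1/5 and renormalizing the remaining 3/5 : 1/5 gives weights 3/4, 1/4 on P, Q.
T = (3/4)·(0, 0) + (1/4)·(-1, 5) = (-1/4, 5/4).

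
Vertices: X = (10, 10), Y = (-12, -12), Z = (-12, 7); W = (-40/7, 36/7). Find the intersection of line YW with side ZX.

Barycentric coordinates of W with respect to XYZ: (2/7, 1/7, 4/7).
On side ZX the Y-coordinate is zero; dropping W's Y-weight 1/7 and renormalizing the remaining 4/7 : 2/7 gives weights 2/3, 1/3 on Z, X.
V = (2/3)·(-12, 7) + (1/3)·(10, 10) = (-14/3, 8).

(-14/3, 8)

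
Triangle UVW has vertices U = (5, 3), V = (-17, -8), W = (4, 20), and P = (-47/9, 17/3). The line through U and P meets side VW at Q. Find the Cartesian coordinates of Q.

Barycentric coordinates of P with respect to UVW: (1/9, 4/9, 4/9).
On side VW the U-coordinate is zero; dropping P's U-weight 1/9 and renormalizing the remaining 4/9 : 4/9 gives weights 1/2, 1/2 on V, W.
Q = (1/2)·(-17, -8) + (1/2)·(4, 20) = (-13/2, 6).

(-13/2, 6)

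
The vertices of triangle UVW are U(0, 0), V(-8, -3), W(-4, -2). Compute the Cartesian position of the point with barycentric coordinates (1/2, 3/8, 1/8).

P = (1/2)·U + (3/8)·V + (1/8)·W.
x-coordinate: (1/2)·0 + (3/8)·(-8) + (1/8)·(-4) = -7/2.
y-coordinate: (1/2)·0 + (3/8)·(-3) + (1/8)·(-2) = -11/8.

(-7/2, -11/8)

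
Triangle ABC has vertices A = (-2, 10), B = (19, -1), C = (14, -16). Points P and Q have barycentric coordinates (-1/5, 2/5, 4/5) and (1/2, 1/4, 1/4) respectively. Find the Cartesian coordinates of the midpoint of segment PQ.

Barycentric coordinates of the midpoint are the average: (3/20, 13/40, 21/40).
Converting: (3/20)·A + (13/40)·B + (21/40)·C = (529/40, -289/40).

(529/40, -289/40)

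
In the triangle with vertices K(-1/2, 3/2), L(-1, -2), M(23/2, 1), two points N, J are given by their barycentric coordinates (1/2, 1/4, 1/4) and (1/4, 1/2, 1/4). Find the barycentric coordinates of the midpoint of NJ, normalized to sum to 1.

(3/8, 3/8, 1/4)

Since both coordinate triples sum to 1, the midpoint's barycentrics are the componentwise average.
(1/2+1/4)/2 = 3/8; similarly 3/8 and 1/4.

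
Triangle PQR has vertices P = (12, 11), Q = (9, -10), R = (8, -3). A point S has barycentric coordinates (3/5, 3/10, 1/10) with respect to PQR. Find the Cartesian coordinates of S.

S = (3/5)·P + (3/10)·Q + (1/10)·R.
x-coordinate: (3/5)·12 + (3/10)·9 + (1/10)·8 = 107/10.
y-coordinate: (3/5)·11 + (3/10)·(-10) + (1/10)·(-3) = 33/10.

(107/10, 33/10)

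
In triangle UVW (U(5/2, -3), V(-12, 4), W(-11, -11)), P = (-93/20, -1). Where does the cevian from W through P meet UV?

Barycentric coordinates of P with respect to UVW: (1/2, 2/5, 1/10).
On side UV the W-coordinate is zero; dropping P's W-weight 1/10 and renormalizing the remaining 1/2 : 2/5 gives weights 5/9, 4/9 on U, V.
Q = (5/9)·(5/2, -3) + (4/9)·(-12, 4) = (-71/18, 1/9).

(-71/18, 1/9)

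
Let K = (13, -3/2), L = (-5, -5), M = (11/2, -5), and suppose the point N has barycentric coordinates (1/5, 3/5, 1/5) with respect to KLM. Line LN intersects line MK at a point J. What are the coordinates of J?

(37/4, -13/4)

Line LN meets MK where the L-coordinate vanishes; zeroing N's L-weight and renormalizing leaves M, K-weights 1/5 : 1/5 → (1/2, 1/2).
So J = (1/2)·M + (1/2)·K = (37/4, -13/4).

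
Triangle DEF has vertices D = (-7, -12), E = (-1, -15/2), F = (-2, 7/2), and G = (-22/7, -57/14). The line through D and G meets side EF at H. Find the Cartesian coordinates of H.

(-8/5, -9/10)

Barycentric coordinates of G with respect to DEF: (2/7, 2/7, 3/7).
On side EF the D-coordinate is zero; dropping G's D-weight 2/7 and renormalizing the remaining 2/7 : 3/7 gives weights 2/5, 3/5 on E, F.
H = (2/5)·(-1, -15/2) + (3/5)·(-2, 7/2) = (-8/5, -9/10).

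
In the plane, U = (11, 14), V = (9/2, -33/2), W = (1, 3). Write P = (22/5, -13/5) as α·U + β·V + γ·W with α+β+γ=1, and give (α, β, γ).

Signed area of the reference triangle: [UVW] = ½·(11·(-33/2−3) + (9/2)·(3−14) + 1·(14−(-33/2))) = ½·(-429/2 − 99/2 + 61/2) = -467/4.
[PVW] = ½·((22/5)·(-33/2−3) + (9/2)·(3−(-13/5)) + 1·(-13/5−(-33/2))) = ½·(-429/5 + 126/5 + 139/10) = -467/20, so the U-coordinate is (-467/20)/(-467/4) = 1/5.
[UPW] = ½·(11·(-13/5−3) + (22/5)·(3−14) + 1·(14−(-13/5))) = ½·(-308/5 − 242/5 + 83/5) = -467/10, so the V-coordinate is 2/5.
[UVP] = ½·(11·(-33/2−(-13/5)) + (9/2)·(-13/5−14) + (22/5)·(14−(-33/2))) = ½·(-1529/10 − 747/10 + 671/5) = -467/10, so the W-coordinate is 2/5.

(1/5, 2/5, 2/5)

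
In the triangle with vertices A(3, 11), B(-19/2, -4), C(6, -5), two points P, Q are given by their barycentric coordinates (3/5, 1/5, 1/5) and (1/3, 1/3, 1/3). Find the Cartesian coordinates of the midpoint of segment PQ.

Barycentric coordinates of the midpoint are the average: (7/15, 4/15, 4/15).
Converting: (7/15)·A + (4/15)·B + (4/15)·C = (7/15, 41/15).

(7/15, 41/15)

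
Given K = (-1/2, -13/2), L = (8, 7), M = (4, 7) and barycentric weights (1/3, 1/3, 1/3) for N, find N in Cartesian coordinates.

(23/6, 5/2)

N = (1/3)·K + (1/3)·L + (1/3)·M.
x-coordinate: (1/3)·(-1/2) + (1/3)·8 + (1/3)·4 = 23/6.
y-coordinate: (1/3)·(-13/2) + (1/3)·7 + (1/3)·7 = 5/2.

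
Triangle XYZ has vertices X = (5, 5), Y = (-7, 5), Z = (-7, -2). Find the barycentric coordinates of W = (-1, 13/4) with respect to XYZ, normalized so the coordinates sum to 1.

(1/2, 1/4, 1/4)

Signed area of the reference triangle: [XYZ] = ½·(5·(5−(-2)) + (-7)·(-2−5) + (-7)·(5−5)) = ½·(35 + 49 + 0) = 42.
[WYZ] = ½·((-1)·(5−(-2)) + (-7)·(-2−(13/4)) + (-7)·(13/4−5)) = ½·(-7 + 147/4 + 49/4) = 21, so the X-coordinate is 21/42 = 1/2.
[XWZ] = ½·(5·(13/4−(-2)) + (-1)·(-2−5) + (-7)·(5−(13/4))) = ½·(105/4 + 7 − 49/4) = 21/2, so the Y-coordinate is 1/4.
[XYW] = ½·(5·(5−(13/4)) + (-7)·(13/4−5) + (-1)·(5−5)) = ½·(35/4 + 49/4 + 0) = 21/2, so the Z-coordinate is 1/4.
Check: 1/2 + 1/4 + 1/4 = 1.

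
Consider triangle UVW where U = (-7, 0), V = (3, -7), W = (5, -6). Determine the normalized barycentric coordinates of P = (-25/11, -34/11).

Signed area of the reference triangle: [UVW] = ½·((-7)·(-7−(-6)) + 3·(-6−0) + 5·(0−(-7))) = ½·(7 − 18 + 35) = 12.
[PVW] = ½·((-25/11)·(-7−(-6)) + 3·(-6−(-34/11)) + 5·(-34/11−(-7))) = ½·(25/11 − 96/11 + 215/11) = 72/11, so the U-coordinate is (72/11)/12 = 6/11.
[UPW] = ½·((-7)·(-34/11−(-6)) + (-25/11)·(-6−0) + 5·(0−(-34/11))) = ½·(-224/11 + 150/11 + 170/11) = 48/11, so the V-coordinate is 4/11.
[UVP] = ½·((-7)·(-7−(-34/11)) + 3·(-34/11−0) + (-25/11)·(0−(-7))) = ½·(301/11 − 102/11 − 175/11) = 12/11, so the W-coordinate is 1/11.

(6/11, 4/11, 1/11)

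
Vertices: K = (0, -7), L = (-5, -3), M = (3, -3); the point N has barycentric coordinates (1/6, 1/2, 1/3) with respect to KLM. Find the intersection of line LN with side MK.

Line LN meets MK where the L-coordinate vanishes; zeroing N's L-weight and renormalizing leaves M, K-weights 1/3 : 1/6 → (2/3, 1/3).
So J = (2/3)·M + (1/3)·K = (2, -13/3).

(2, -13/3)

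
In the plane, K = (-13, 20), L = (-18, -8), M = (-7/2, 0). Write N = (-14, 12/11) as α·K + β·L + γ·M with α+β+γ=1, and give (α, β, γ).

Signed area of the reference triangle: [KLM] = ½·((-13)·(-8−0) + (-18)·(0−20) + (-7/2)·(20−(-8))) = ½·(104 + 360 − 98) = 183.
[NLM] = ½·((-14)·(-8−0) + (-18)·(0−(12/11)) + (-7/2)·(12/11−(-8))) = ½·(112 + 216/11 − 350/11) = 549/11, so the K-coordinate is (549/11)/183 = 3/11.
[KNM] = ½·((-13)·(12/11−0) + (-14)·(0−20) + (-7/2)·(20−(12/11))) = ½·(-156/11 + 280 − 728/11) = 1098/11, so the L-coordinate is 6/11.
[KLN] = ½·((-13)·(-8−(12/11)) + (-18)·(12/11−20) + (-14)·(20−(-8))) = ½·(1300/11 + 3744/11 − 392) = 366/11, so the M-coordinate is 2/11.

(3/11, 6/11, 2/11)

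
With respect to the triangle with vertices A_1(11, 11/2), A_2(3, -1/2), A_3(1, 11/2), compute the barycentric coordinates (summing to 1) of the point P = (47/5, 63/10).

Signed area of the reference triangle: [A_1A_2A_3] = ½·(11·(-1/2−(11/2)) + 3·(11/2−(11/2)) + 1·(11/2−(-1/2))) = ½·(-66 + 0 + 6) = -30.
[PA_2A_3] = ½·((47/5)·(-1/2−(11/2)) + 3·(11/2−(63/10)) + 1·(63/10−(-1/2))) = ½·(-282/5 − 12/5 + 34/5) = -26, so the A_1-coordinate is (-26)/(-30) = 13/15.
[A_1PA_3] = ½·(11·(63/10−(11/2)) + (47/5)·(11/2−(11/2)) + 1·(11/2−(63/10))) = ½·(44/5 + 0 − 4/5) = 4, so the A_2-coordinate is -2/15.
[A_1A_2P] = ½·(11·(-1/2−(63/10)) + 3·(63/10−(11/2)) + (47/5)·(11/2−(-1/2))) = ½·(-374/5 + 12/5 + 282/5) = -8, so the A_3-coordinate is 4/15.
Check: 13/15 − 2/15 + 4/15 = 1.

(13/15, -2/15, 4/15)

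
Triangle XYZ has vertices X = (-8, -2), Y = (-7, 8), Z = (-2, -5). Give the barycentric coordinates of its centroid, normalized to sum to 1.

(1/3, 1/3, 1/3)

The centroid is the average of the vertices, so each weight is 1/3.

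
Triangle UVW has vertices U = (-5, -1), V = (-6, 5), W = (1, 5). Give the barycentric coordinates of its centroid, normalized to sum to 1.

The centroid is the average of the vertices, so each weight is 1/3.

(1/3, 1/3, 1/3)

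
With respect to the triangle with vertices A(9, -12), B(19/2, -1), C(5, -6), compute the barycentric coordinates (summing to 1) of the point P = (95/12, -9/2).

(1/6, 1/2, 1/3)

Signed area of the reference triangle: [ABC] = ½·(9·(-1−(-6)) + (19/2)·(-6−(-12)) + 5·(-12−(-1))) = ½·(45 + 57 − 55) = 47/2.
[PBC] = ½·((95/12)·(-1−(-6)) + (19/2)·(-6−(-9/2)) + 5·(-9/2−(-1))) = ½·(475/12 − 57/4 − 35/2) = 47/12, so the A-coordinate is (47/12)/(47/2) = 1/6.
[APC] = ½·(9·(-9/2−(-6)) + (95/12)·(-6−(-12)) + 5·(-12−(-9/2))) = ½·(27/2 + 95/2 − 75/2) = 47/4, so the B-coordinate is 1/2.
[ABP] = ½·(9·(-1−(-9/2)) + (19/2)·(-9/2−(-12)) + (95/12)·(-12−(-1))) = ½·(63/2 + 285/4 − 1045/12) = 47/6, so the C-coordinate is 1/3.
Check: 1/6 + 1/2 + 1/3 = 1.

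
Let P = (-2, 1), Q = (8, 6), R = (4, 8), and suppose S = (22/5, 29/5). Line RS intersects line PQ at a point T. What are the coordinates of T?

(14/3, 13/3)

Barycentric coordinates of S with respect to PQR: (1/5, 2/5, 2/5).
On side PQ the R-coordinate is zero; dropping S's R-weight 2/5 and renormalizing the remaining 1/5 : 2/5 gives weights 1/3, 2/3 on P, Q.
T = (1/3)·(-2, 1) + (2/3)·(8, 6) = (14/3, 13/3).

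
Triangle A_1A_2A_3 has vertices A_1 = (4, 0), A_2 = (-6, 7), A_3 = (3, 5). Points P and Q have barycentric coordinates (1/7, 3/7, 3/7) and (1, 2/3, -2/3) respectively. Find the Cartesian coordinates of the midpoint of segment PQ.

(-19/14, 68/21)

Barycentric coordinates of the midpoint are the average: (4/7, 23/42, -5/42).
Converting: (4/7)·A_1 + (23/42)·A_2 + (-5/42)·A_3 = (-19/14, 68/21).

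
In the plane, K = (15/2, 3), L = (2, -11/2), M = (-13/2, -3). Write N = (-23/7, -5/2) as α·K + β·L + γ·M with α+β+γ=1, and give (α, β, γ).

Signed area of the reference triangle: [KLM] = ½·((15/2)·(-11/2−(-3)) + 2·(-3−3) + (-13/2)·(3−(-11/2))) = ½·(-75/4 − 12 − 221/4) = -43.
[NLM] = ½·((-23/7)·(-11/2−(-3)) + 2·(-3−(-5/2)) + (-13/2)·(-5/2−(-11/2))) = ½·(115/14 − 1 − 39/2) = -43/7, so the K-coordinate is (-43/7)/(-43) = 1/7.
[KNM] = ½·((15/2)·(-5/2−(-3)) + (-23/7)·(-3−3) + (-13/2)·(3−(-5/2))) = ½·(15/4 + 138/7 − 143/4) = -43/7, so the L-coordinate is 1/7.
[KLN] = ½·((15/2)·(-11/2−(-5/2)) + 2·(-5/2−3) + (-23/7)·(3−(-11/2))) = ½·(-45/2 − 11 − 391/14) = -215/7, so the M-coordinate is 5/7.
Check: 1/7 + 1/7 + 5/7 = 1.

(1/7, 1/7, 5/7)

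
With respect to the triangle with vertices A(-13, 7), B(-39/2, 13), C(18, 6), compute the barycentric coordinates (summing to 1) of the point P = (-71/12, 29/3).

Signed area of the reference triangle: [ABC] = ½·((-13)·(13−6) + (-39/2)·(6−7) + 18·(7−13)) = ½·(-91 + 39/2 − 108) = -359/4.
[PBC] = ½·((-71/12)·(13−6) + (-39/2)·(6−(29/3)) + 18·(29/3−13)) = ½·(-497/12 + 143/2 − 60) = -359/24, so the A-coordinate is (-359/24)/(-359/4) = 1/6.
[APC] = ½·((-13)·(29/3−6) + (-71/12)·(6−7) + 18·(7−(29/3))) = ½·(-143/3 + 71/12 − 48) = -359/8, so the B-coordinate is 1/2.
[ABP] = ½·((-13)·(13−(29/3)) + (-39/2)·(29/3−7) + (-71/12)·(7−13)) = ½·(-130/3 − 52 + 71/2) = -359/12, so the C-coordinate is 1/3.
Check: 1/6 + 1/2 + 1/3 = 1.

(1/6, 1/2, 1/3)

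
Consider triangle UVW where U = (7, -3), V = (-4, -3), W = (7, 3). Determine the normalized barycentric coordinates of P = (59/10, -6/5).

(3/5, 1/10, 3/10)

Signed area of the reference triangle: [UVW] = ½·(7·(-3−3) + (-4)·(3−(-3)) + 7·(-3−(-3))) = ½·(-42 − 24 + 0) = -33.
[PVW] = ½·((59/10)·(-3−3) + (-4)·(3−(-6/5)) + 7·(-6/5−(-3))) = ½·(-177/5 − 84/5 + 63/5) = -99/5, so the U-coordinate is (-99/5)/(-33) = 3/5.
[UPW] = ½·(7·(-6/5−3) + (59/10)·(3−(-3)) + 7·(-3−(-6/5))) = ½·(-147/5 + 177/5 − 63/5) = -33/10, so the V-coordinate is 1/10.
[UVP] = ½·(7·(-3−(-6/5)) + (-4)·(-6/5−(-3)) + (59/10)·(-3−(-3))) = ½·(-63/5 − 36/5 + 0) = -99/10, so the W-coordinate is 3/10.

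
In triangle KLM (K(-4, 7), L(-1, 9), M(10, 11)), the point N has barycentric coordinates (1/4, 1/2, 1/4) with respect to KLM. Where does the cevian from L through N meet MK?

(3, 9)

Line LN meets MK where the L-coordinate vanishes; zeroing N's L-weight and renormalizing leaves M, K-weights 1/4 : 1/4 → (1/2, 1/2).
So J = (1/2)·M + (1/2)·K = (3, 9).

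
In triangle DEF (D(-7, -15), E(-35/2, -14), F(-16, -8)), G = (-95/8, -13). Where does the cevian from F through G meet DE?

(-21/2, -44/3)

Barycentric coordinates of G with respect to DEF: (1/2, 1/4, 1/4).
On side DE the F-coordinate is zero; dropping G's F-weight 1/4 and renormalizing the remaining 1/2 : 1/4 gives weights 2/3, 1/3 on D, E.
H = (2/3)·(-7, -15) + (1/3)·(-35/2, -14) = (-21/2, -44/3).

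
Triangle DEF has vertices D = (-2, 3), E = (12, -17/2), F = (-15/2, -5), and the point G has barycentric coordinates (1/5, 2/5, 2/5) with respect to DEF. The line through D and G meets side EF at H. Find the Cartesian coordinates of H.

(9/4, -27/4)

Line DG meets EF where the D-coordinate vanishes; zeroing G's D-weight and renormalizing leaves E, F-weights 2/5 : 2/5 → (1/2, 1/2).
So H = (1/2)·E + (1/2)·F = (9/4, -27/4).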